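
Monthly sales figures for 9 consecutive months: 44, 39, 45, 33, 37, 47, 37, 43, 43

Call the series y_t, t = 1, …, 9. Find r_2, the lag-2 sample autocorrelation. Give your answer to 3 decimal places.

-0.099

Mean ȳ = (44 + 39 + 45 + 33 + 37 + 47 + 37 + 43 + 43)/9 = 40.8889
Numerator Σ_{t=1}^{7}(y_t−ȳ)(y_{t+2}−ȳ) = -16.6914
Denominator Σ(y_t−ȳ)² = 168.8889
r_2 = -16.6914 / 168.8889 = -0.099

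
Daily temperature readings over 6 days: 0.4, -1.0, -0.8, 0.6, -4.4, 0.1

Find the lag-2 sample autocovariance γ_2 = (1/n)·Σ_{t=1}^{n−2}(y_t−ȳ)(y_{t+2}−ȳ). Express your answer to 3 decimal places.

Mean ȳ = (0.4 − 1.0 − 0.8 + 0.6 − 4.4 + 0.1)/6 = -0.8500
Σ_{t=1}^{4}(y_t−ȳ)(y_{t+2}−ȳ) = 1.0450
γ_2 = 1.0450 / 6 = 0.174

0.174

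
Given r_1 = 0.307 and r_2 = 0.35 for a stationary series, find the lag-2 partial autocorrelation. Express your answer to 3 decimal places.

0.282

φ_{22} = (r_2 − r_1²) / (1 − r_1²)
r_1² = (0.307)² = 0.094249
Numerator = 0.35 − 0.0942 = 0.2558; denominator = 1 − 0.0942 = 0.9058
φ_{22} = 0.2558 / 0.9058 = 0.282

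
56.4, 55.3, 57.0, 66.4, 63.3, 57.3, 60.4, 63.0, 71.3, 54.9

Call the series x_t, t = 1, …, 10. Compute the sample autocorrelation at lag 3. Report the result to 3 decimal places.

-0.210

Mean x̄ = (56.4 + 55.3 + 57.0 + 66.4 + 63.3 + 57.3 + 60.4 + 63.0 + 71.3 + 54.9)/10 = 60.5300
Σ(x_t−x̄)(x_{t+3}−x̄) = (-24.2431) + (-14.4871) + (11.4019) + (-0.7631) + (6.8419) + (-34.7871) + (0.7319) = -55.3047
Denominator Σ(x_t−x̄)² = 263.2410
r_3 = -55.3047 / 263.2410 = -0.210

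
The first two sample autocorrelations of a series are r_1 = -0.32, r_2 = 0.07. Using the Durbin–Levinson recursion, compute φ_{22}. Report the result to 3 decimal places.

-0.036

φ_{22} = (r_2 − r_1²) / (1 − r_1²)
r_1² = (-0.32)² = 0.1024
Numerator = 0.07 − 0.1024 = -0.0324; denominator = 1 − 0.1024 = 0.8976
φ_{22} = -0.0324 / 0.8976 = -0.036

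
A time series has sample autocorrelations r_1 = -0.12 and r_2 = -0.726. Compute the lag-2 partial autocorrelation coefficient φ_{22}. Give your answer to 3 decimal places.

φ_{22} = (r_2 − r_1²) / (1 − r_1²)
r_1² = (-0.12)² = 0.0144
Numerator = -0.726 − 0.0144 = -0.7404; denominator = 1 − 0.0144 = 0.9856
φ_{22} = -0.7404 / 0.9856 = -0.751

-0.751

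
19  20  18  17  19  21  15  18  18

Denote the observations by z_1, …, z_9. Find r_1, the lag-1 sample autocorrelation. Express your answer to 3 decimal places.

Mean z̄ = (19 + 20 + 18 + 17 + 19 + 21 + 15 + 18 + 18)/9 = 18.3333
Numerator Σ_{t=1}^{8}(z_t−z̄)(z_{t+1}−z̄) = -5.7778
Denominator Σ(z_t−z̄)² = 24.0000
r_1 = -5.7778 / 24.0000 = -0.241

-0.241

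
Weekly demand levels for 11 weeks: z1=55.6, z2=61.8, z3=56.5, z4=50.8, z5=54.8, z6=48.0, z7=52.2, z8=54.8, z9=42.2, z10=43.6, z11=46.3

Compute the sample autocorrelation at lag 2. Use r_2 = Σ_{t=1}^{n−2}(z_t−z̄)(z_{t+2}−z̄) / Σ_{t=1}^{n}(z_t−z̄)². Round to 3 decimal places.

0.108

Mean z̄ = (55.6 + 61.8 + 56.5 + 50.8 + 54.8 + 48.0 + 52.2 + 54.8 + 42.2 + 43.6 + 46.3)/11 = 51.5091
Numerator Σ_{t=1}^{9}(z_t−z̄)(z_{t+2}−z̄) = 38.7907
Denominator Σ(z_t−z̄)² = 358.8491
r_2 = 38.7907 / 358.8491 = 0.108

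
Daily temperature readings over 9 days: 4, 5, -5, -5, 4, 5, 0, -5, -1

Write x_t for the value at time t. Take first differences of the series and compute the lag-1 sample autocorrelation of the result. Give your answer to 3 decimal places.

First differences Δx: 1, -10, 0, 9, 1, -5, -5, 4
Mean of differences = -0.6250
Numerator Σ(Δx_t−Δx̄)(Δx_{t+1}−Δx̄) = -7.6406
Denominator Σ(Δx_t−Δx̄)² = 245.8750
r_1(Δx) = -7.6406 / 245.8750 = -0.031

-0.031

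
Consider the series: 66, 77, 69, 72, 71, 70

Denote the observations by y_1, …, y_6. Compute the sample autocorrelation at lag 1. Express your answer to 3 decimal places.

Mean ȳ = (66 + 77 + 69 + 72 + 71 + 70)/6 = 70.8333
Deviations from mean: -4.8333, 6.1667, -1.8333, 1.1667, 0.1667, -0.8333
Σ(y_t−ȳ)(y_{t+1}−ȳ) = (-29.8056) + (-11.3056) + (-2.1389) + (0.1944) + (-0.1389) = -43.1944
Denominator Σ(y_t−ȳ)² = 66.8333
r_1 = -43.1944 / 66.8333 = -0.646

-0.646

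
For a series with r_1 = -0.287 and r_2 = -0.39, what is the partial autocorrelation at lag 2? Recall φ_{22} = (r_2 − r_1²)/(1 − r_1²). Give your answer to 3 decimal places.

-0.515

φ_{22} = (r_2 − r_1²) / (1 − r_1²)
r_1² = (-0.287)² = 0.082369
Numerator = -0.39 − 0.0824 = -0.4724; denominator = 1 − 0.0824 = 0.9176
φ_{22} = -0.4724 / 0.9176 = -0.515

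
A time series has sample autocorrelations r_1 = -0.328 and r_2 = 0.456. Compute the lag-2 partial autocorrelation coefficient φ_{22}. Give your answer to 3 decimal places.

φ_{22} = (r_2 − r_1²) / (1 − r_1²)
r_1² = (-0.328)² = 0.107584
Numerator = 0.456 − 0.1076 = 0.3484; denominator = 1 − 0.1076 = 0.8924
φ_{22} = 0.3484 / 0.8924 = 0.390

0.390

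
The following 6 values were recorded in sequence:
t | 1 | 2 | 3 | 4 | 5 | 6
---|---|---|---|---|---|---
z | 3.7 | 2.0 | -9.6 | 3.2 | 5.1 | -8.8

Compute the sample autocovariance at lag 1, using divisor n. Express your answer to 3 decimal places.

Mean z̄ = (3.7 + 2.0 − 9.6 + 3.2 + 5.1 − 8.8)/6 = -0.7333
Deviations: 4.4333, 2.7333, -8.8667, 3.9333, 5.8333, -8.0667
Σ_{t=1}^{5}(z_t−z̄)(z_{t+1}−z̄) = -71.1044
γ_1 = -71.1044 / 6 = -11.851

-11.851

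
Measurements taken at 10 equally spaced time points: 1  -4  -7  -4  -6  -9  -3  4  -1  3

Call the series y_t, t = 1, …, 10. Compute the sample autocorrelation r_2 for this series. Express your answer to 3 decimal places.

Mean ȳ = (1 − 4 − 7 − 4 − 6 − 9 − 3 + 4 − 1 + 3)/10 = -2.6000
Numerator Σ_{t=1}^{8}(y_t−ȳ)(y_{t+2}−ȳ) = 5.4800
Denominator Σ(y_t−ȳ)² = 166.4000
r_2 = 5.4800 / 166.4000 = 0.033

0.033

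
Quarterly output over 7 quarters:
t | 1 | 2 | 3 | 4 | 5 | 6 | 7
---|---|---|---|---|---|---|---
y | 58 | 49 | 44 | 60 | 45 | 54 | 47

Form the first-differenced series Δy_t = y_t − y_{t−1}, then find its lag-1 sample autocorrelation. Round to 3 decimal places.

-0.670

First differences Δy: -9, -5, 16, -15, 9, -7
Mean of differences = -1.8333
Numerator Σ(Δy_t−Δȳ)(Δy_{t+1}−Δȳ) = -467.1944
Denominator Σ(Δy_t−Δȳ)² = 696.8333
r_1(Δy) = -467.1944 / 696.8333 = -0.670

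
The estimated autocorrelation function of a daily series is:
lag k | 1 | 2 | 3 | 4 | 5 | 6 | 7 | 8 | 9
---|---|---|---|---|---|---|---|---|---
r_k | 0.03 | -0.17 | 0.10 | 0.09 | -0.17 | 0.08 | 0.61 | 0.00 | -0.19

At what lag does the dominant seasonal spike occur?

7

The largest autocorrelation is r_7 = 0.61; the remaining lags stay at or below 0.10.
The dominant spike at lag 7 indicates a seasonal period of 7.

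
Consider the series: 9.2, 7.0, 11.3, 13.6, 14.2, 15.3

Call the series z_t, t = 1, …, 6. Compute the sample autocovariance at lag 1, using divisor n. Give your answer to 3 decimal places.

Mean z̄ = (9.2 + 7.0 + 11.3 + 13.6 + 14.2 + 15.3)/6 = 11.7667
Deviations: -2.5667, -4.7667, -0.4667, 1.8333, 2.4333, 3.5333
Σ_{t=1}^{5}(z_t−z̄)(z_{t+1}−z̄) = 26.6622
γ_1 = 26.6622 / 6 = 4.444

4.444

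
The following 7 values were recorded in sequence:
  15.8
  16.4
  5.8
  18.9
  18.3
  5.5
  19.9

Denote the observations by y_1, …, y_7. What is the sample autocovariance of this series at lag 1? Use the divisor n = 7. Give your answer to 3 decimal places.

-17.059

Mean ȳ = (15.8 + 16.4 + 5.8 + 18.9 + 18.3 + 5.5 + 19.9)/7 = 14.3714
Σ_{t=1}^{6}(y_t−ȳ)(y_{t+1}−ȳ) = -119.4137
γ_1 = -119.4137 / 7 = -17.059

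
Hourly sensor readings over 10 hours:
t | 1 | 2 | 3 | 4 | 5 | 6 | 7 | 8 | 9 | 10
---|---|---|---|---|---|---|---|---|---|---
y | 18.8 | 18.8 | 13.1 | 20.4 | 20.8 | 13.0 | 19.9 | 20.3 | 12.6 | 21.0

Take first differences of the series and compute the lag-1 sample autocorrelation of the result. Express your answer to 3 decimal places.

First differences Δy: 0.0, -5.7, 7.3, 0.4, -7.8, 6.9, 0.4, -7.7, 8.4
Mean of differences = 0.2444
Numerator Σ(Δy_t−Δȳ)(Δy_{t+1}−Δȳ) = -159.1742
Denominator Σ(Δy_t−Δȳ)² = 323.8622
r_1(Δy) = -159.1742 / 323.8622 = -0.491

-0.491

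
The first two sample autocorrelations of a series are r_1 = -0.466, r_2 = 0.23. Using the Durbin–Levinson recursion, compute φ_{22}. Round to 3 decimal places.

0.016

φ_{22} = (r_2 − r_1²) / (1 − r_1²)
r_1² = (-0.466)² = 0.217156
Numerator = 0.23 − 0.2172 = 0.0128; denominator = 1 − 0.2172 = 0.7828
φ_{22} = 0.0128 / 0.7828 = 0.016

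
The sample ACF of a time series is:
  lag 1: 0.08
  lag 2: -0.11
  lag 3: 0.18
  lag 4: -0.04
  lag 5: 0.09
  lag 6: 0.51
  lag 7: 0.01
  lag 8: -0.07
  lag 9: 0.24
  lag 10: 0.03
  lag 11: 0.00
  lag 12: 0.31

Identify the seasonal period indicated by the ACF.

6

The largest autocorrelation is r_6 = 0.51, with a weaker echo at lag 12 (0.31); the remaining lags stay at or below 0.24.
The dominant spike at lag 6 indicates a seasonal period of 6.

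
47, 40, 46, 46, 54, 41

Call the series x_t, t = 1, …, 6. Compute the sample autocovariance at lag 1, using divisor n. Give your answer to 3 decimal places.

-7.574

Mean x̄ = (47 + 40 + 46 + 46 + 54 + 41)/6 = 45.6667
Σ_{t=1}^{5}(x_t−x̄)(x_{t+1}−x̄) = -45.4444
γ_1 = -45.4444 / 6 = -7.574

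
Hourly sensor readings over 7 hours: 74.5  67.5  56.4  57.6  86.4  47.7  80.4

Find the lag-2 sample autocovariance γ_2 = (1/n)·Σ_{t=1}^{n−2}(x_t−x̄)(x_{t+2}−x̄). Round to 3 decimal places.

Mean x̄ = (74.5 + 67.5 + 56.4 + 57.6 + 86.4 + 47.7 + 80.4)/7 = 67.2143
Σ_{t=1}^{5}(x_t−x̄)(x_{t+2}−x̄) = 151.5767
γ_2 = 151.5767 / 7 = 21.654

21.654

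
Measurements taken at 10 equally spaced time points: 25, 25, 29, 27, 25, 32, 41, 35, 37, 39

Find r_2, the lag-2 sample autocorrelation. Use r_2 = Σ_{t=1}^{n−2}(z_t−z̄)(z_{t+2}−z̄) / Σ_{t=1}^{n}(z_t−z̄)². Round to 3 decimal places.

Mean z̄ = (25 + 25 + 29 + 27 + 25 + 32 + 41 + 35 + 37 + 39)/10 = 31.5000
Numerator Σ_{t=1}^{8}(z_t−z̄)(z_{t+2}−z̄) = 78.0000
Denominator Σ(z_t−z̄)² = 342.5000
r_2 = 78.0000 / 342.5000 = 0.228

0.228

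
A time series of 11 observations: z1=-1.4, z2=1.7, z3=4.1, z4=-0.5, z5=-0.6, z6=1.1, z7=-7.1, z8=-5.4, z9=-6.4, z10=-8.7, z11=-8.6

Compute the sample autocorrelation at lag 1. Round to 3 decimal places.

Mean z̄ = (-1.4 + 1.7 + 4.1 − 0.5 − 0.6 + 1.1 − 7.1 − 5.4 − 6.4 − 8.7 − 8.6)/11 = -2.8909
Numerator Σ_{t=1}^{10}(z_t−z̄)(z_{t+1}−z̄) = 126.3908
Denominator Σ(z_t−z̄)² = 201.7291
r_1 = 126.3908 / 201.7291 = 0.627

0.627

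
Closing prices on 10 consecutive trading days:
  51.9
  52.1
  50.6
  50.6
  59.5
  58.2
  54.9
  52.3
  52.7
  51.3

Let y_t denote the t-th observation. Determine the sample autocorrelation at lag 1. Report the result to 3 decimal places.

Mean ȳ = (51.9 + 52.1 + 50.6 + 50.6 + 59.5 + 58.2 + 54.9 + 52.3 + 52.7 + 51.3)/10 = 53.4100
Numerator Σ_{t=1}^{9}(y_t−ȳ)(y_{t+1}−ȳ) = 33.3829
Denominator Σ(y_t−ȳ)² = 88.2290
r_1 = 33.3829 / 88.2290 = 0.378

0.378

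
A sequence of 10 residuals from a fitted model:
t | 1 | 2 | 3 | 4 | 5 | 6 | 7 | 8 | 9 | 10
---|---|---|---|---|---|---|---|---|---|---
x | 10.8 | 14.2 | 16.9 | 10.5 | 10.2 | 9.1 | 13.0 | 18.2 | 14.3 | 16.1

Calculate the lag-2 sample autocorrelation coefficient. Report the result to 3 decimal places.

-0.194

Mean x̄ = (10.8 + 14.2 + 16.9 + 10.5 + 10.2 + 9.1 + 13.0 + 18.2 + 14.3 + 16.1)/10 = 13.3300
Numerator Σ_{t=1}^{8}(x_t−x̄)(x_{t+2}−x̄) = -17.0948
Denominator Σ(x_t−x̄)² = 88.0410
r_2 = -17.0948 / 88.0410 = -0.194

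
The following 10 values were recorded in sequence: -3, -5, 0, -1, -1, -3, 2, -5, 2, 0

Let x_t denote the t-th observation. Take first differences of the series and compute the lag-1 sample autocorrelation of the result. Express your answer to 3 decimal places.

First differences Δx: -2, 5, -1, 0, -2, 5, -7, 7, -2
Mean of differences = 0.3333
Numerator Σ(Δx_t−Δx̄)(Δx_{t+1}−Δx̄) = -125.4444
Denominator Σ(Δx_t−Δx̄)² = 160.0000
r_1(Δx) = -125.4444 / 160.0000 = -0.784

-0.784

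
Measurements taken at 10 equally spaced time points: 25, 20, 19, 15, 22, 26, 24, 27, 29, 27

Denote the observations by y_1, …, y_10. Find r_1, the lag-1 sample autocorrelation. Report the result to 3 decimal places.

Mean ȳ = (25 + 20 + 19 + 15 + 22 + 26 + 24 + 27 + 29 + 27)/10 = 23.4000
Numerator Σ_{t=1}^{9}(y_t−ȳ)(y_{t+1}−ȳ) = 98.6400
Denominator Σ(y_t−ȳ)² = 170.4000
r_1 = 98.6400 / 170.4000 = 0.579

0.579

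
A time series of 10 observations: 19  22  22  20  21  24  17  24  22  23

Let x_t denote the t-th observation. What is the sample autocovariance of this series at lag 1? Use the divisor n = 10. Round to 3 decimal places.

Mean x̄ = (19 + 22 + 22 + 20 + 21 + 24 + 17 + 24 + 22 + 23)/10 = 21.4000
Σ_{t=1}^{9}(x_t−x̄)(x_{t+1}−x̄) = -22.7600
γ_1 = -22.7600 / 10 = -2.276

-2.276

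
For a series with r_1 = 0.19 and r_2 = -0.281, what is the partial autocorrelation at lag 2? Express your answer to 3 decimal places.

φ_{22} = (r_2 − r_1²) / (1 − r_1²)
r_1² = (0.19)² = 0.0361
Numerator = -0.281 − 0.0361 = -0.3171; denominator = 1 − 0.0361 = 0.9639
φ_{22} = -0.3171 / 0.9639 = -0.329

-0.329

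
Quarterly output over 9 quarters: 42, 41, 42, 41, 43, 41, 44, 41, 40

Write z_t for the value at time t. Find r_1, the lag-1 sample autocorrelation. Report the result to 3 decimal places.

Mean z̄ = (42 + 41 + 42 + 41 + 43 + 41 + 44 + 41 + 40)/9 = 41.6667
Numerator Σ_{t=1}^{8}(z_t−z̄)(z_{t+1}−z̄) = -4.4444
Denominator Σ(z_t−z̄)² = 12.0000
r_1 = -4.4444 / 12.0000 = -0.370

-0.370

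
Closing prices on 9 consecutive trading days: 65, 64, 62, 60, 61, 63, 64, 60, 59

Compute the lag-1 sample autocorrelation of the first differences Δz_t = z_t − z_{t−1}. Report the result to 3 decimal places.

First differences Δz: -1, -2, -2, 1, 2, 1, -4, -1
Mean of differences = -0.7500
Numerator Σ(Δz_t−Δz̄)(Δz_{t+1}−Δz̄) = 4.4375
Denominator Σ(Δz_t−Δz̄)² = 27.5000
r_1(Δz) = 4.4375 / 27.5000 = 0.161

0.161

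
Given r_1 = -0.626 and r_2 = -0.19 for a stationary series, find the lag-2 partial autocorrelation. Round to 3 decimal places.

-0.957

φ_{22} = (r_2 − r_1²) / (1 − r_1²)
r_1² = (-0.626)² = 0.391876
Numerator = -0.19 − 0.3919 = -0.5819; denominator = 1 − 0.3919 = 0.6081
φ_{22} = -0.5819 / 0.6081 = -0.957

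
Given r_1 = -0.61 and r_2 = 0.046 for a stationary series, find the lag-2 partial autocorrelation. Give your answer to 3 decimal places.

φ_{22} = (r_2 − r_1²) / (1 − r_1²)
r_1² = (-0.61)² = 0.3721
Numerator = 0.046 − 0.3721 = -0.3261; denominator = 1 − 0.3721 = 0.6279
φ_{22} = -0.3261 / 0.6279 = -0.519

-0.519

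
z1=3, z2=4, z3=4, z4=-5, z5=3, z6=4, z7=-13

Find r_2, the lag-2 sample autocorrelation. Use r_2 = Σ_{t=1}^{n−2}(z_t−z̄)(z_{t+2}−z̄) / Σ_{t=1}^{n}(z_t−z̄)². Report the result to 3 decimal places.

Mean z̄ = (3 + 4 + 4 − 5 + 3 + 4 − 13)/7 = 0.0000
Σ(z_t−z̄)(z_{t+2}−z̄) = (12.0000) + (-20.0000) + (12.0000) + (-20.0000) + (-39.0000) = -55.0000
Denominator Σ(z_t−z̄)² = 260.0000
r_2 = -55.0000 / 260.0000 = -0.212

-0.212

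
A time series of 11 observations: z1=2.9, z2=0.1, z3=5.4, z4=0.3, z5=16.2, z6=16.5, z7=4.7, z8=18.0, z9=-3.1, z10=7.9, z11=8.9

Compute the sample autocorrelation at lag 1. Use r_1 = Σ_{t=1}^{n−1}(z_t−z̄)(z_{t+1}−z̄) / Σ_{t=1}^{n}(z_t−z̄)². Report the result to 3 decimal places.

-0.173

Mean z̄ = (2.9 + 0.1 + 5.4 + 0.3 + 16.2 + 16.5 + 4.7 + 18.0 − 3.1 + 7.9 + 8.9)/11 = 7.0727
Numerator Σ_{t=1}^{10}(z_t−z̄)(z_{t+1}−z̄) = -90.0435
Denominator Σ(z_t−z̄)² = 519.4218
r_1 = -90.0435 / 519.4218 = -0.173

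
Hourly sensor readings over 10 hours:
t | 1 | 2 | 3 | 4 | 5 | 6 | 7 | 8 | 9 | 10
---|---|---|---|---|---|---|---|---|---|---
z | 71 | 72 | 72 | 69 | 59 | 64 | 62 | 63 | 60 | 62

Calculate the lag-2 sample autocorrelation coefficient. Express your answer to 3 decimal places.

0.280

Mean z̄ = (71 + 72 + 72 + 69 + 59 + 64 + 62 + 63 + 60 + 62)/10 = 65.4000
Numerator Σ_{t=1}^{8}(z_t−z̄)(z_{t+2}−z̄) = 65.0800
Denominator Σ(z_t−z̄)² = 232.4000
r_2 = 65.0800 / 232.4000 = 0.280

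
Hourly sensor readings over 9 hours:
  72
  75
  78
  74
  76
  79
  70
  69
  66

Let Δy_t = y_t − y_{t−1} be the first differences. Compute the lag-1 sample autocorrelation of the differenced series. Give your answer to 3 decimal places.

First differences Δy: 3, 3, -4, 2, 3, -9, -1, -3
Mean of differences = -0.7500
Numerator Σ(Δy_t−Δȳ)(Δy_{t+1}−Δȳ) = -25.0625
Denominator Σ(Δy_t−Δȳ)² = 133.5000
r_1(Δy) = -25.0625 / 133.5000 = -0.188

-0.188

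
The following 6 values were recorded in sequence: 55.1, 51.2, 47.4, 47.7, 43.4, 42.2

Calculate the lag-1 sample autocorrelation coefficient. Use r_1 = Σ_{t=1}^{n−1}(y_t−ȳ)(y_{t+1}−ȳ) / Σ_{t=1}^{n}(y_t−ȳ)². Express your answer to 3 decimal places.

0.420

Mean ȳ = (55.1 + 51.2 + 47.4 + 47.7 + 43.4 + 42.2)/6 = 47.8333
Σ(y_t−ȳ)(y_{t+1}−ȳ) = (24.4644) + (-1.4589) + (0.0578) + (0.5911) + (24.9744) = 48.6289
Denominator Σ(y_t−ȳ)² = 115.7333
r_1 = 48.6289 / 115.7333 = 0.420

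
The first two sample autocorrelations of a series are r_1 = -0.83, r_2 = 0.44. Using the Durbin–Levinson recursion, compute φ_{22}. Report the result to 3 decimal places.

-0.800

φ_{22} = (r_2 − r_1²) / (1 − r_1²)
r_1² = (-0.83)² = 0.6889
Numerator = 0.44 − 0.6889 = -0.2489; denominator = 1 − 0.6889 = 0.3111
φ_{22} = -0.2489 / 0.3111 = -0.800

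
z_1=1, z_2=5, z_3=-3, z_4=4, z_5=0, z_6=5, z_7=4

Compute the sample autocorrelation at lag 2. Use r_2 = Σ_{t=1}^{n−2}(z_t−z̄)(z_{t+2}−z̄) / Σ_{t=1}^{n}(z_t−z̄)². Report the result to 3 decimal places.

0.438

Mean z̄ = (1 + 5 − 3 + 4 + 0 + 5 + 4)/7 = 2.2857
Deviations from mean: -1.2857, 2.7143, -5.2857, 1.7143, -2.2857, 2.7143, 1.7143
Numerator Σ_{t=1}^{5}(z_t−z̄)(z_{t+2}−z̄) = 24.2653
Denominator Σ(z_t−z̄)² = 55.4286
r_2 = 24.2653 / 55.4286 = 0.438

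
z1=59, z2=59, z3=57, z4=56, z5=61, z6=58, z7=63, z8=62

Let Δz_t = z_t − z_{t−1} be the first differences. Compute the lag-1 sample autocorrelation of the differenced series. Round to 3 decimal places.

-0.626

First differences Δz: 0, -2, -1, 5, -3, 5, -1
Mean of differences = 0.4286
Numerator Σ(Δz_t−Δz̄)(Δz_{t+1}−Δz̄) = -39.8980
Denominator Σ(Δz_t−Δz̄)² = 63.7143
r_1(Δz) = -39.8980 / 63.7143 = -0.626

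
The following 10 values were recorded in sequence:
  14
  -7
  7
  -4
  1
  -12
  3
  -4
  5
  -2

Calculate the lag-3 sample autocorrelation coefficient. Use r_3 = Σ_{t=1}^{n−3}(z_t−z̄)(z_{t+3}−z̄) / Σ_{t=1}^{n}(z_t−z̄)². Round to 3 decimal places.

-0.448

Mean z̄ = (14 − 7 + 7 − 4 + 1 − 12 + 3 − 4 + 5 − 2)/10 = 0.1000
Σ(z_t−z̄)(z_{t+3}−z̄) = (-56.9900) + (-6.3900) + (-83.4900) + (-11.8900) + (-3.6900) + (-59.2900) + (-6.0900) = -227.8300
Denominator Σ(z_t−z̄)² = 508.9000
r_3 = -227.8300 / 508.9000 = -0.448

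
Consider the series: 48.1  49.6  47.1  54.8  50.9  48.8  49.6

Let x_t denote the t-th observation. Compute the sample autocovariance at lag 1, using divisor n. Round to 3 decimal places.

-1.159

Mean x̄ = (48.1 + 49.6 + 47.1 + 54.8 + 50.9 + 48.8 + 49.6)/7 = 49.8429
Deviations: -1.7429, -0.2429, -2.7429, 4.9571, 1.0571, -1.0429, -0.2429
Σ_{t=1}^{6}(x_t−x̄)(x_{t+1}−x̄) = -8.1161
γ_1 = -8.1161 / 7 = -1.159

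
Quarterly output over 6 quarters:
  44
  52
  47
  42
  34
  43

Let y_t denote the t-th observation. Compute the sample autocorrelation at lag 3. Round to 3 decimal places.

-0.470

Mean ȳ = (44 + 52 + 47 + 42 + 34 + 43)/6 = 43.6667
Numerator Σ_{t=1}^{3}(y_t−ȳ)(y_{t+3}−ȳ) = -83.3333
Denominator Σ(y_t−ȳ)² = 177.3333
r_3 = -83.3333 / 177.3333 = -0.470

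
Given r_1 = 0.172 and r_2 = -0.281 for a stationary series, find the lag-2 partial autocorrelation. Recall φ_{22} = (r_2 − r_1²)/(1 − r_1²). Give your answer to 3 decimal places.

-0.320

φ_{22} = (r_2 − r_1²) / (1 − r_1²)
r_1² = (0.172)² = 0.029584
Numerator = -0.281 − 0.0296 = -0.3106; denominator = 1 − 0.0296 = 0.9704
φ_{22} = -0.3106 / 0.9704 = -0.320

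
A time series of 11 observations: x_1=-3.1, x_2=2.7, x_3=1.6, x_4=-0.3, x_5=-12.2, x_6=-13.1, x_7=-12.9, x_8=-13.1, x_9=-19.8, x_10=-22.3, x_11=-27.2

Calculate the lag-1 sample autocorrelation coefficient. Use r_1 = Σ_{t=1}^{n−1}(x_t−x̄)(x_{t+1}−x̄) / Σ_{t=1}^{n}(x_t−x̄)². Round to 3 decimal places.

Mean x̄ = (-3.1 + 2.7 + 1.6 − 0.3 − 12.2 − 13.1 − 12.9 − 13.1 − 19.8 − 22.3 − 27.2)/11 = -10.8818
Numerator Σ_{t=1}^{10}(x_t−x̄)(x_{t+1}−x̄) = 713.1615
Denominator Σ(x_t−x̄)² = 1004.6364
r_1 = 713.1615 / 1004.6364 = 0.710

0.710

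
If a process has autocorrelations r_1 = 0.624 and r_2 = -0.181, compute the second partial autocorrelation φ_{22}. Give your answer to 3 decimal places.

φ_{22} = (r_2 − r_1²) / (1 − r_1²)
r_1² = (0.624)² = 0.389376
Numerator = -0.181 − 0.3894 = -0.5704; denominator = 1 − 0.3894 = 0.6106
φ_{22} = -0.5704 / 0.6106 = -0.934

-0.934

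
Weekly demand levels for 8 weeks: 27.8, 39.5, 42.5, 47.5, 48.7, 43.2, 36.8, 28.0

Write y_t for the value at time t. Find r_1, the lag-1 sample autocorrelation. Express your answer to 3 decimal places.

0.353

Mean ȳ = (27.8 + 39.5 + 42.5 + 47.5 + 48.7 + 43.2 + 36.8 + 28.0)/8 = 39.2500
Deviations from mean: -11.4500, 0.2500, 3.2500, 8.2500, 9.4500, 3.9500, -2.4500, -11.2500
Σ(y_t−ȳ)(y_{t+1}−ȳ) = (-2.8625) + (0.8125) + (26.8125) + (77.9625) + (37.3275) + (-9.6775) + (27.5625) = 157.9375
Denominator Σ(y_t−ȳ)² = 447.2600
r_1 = 157.9375 / 447.2600 = 0.353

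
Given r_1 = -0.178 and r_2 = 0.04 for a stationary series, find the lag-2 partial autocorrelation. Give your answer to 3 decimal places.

φ_{22} = (r_2 − r_1²) / (1 − r_1²)
r_1² = (-0.178)² = 0.031684
Numerator = 0.04 − 0.0317 = 0.0083; denominator = 1 − 0.0317 = 0.9683
φ_{22} = 0.0083 / 0.9683 = 0.009

0.009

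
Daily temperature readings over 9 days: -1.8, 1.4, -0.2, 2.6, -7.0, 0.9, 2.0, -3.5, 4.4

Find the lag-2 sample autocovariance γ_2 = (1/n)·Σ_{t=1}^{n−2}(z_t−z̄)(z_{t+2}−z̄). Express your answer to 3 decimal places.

Mean z̄ = (-1.8 + 1.4 − 0.2 + 2.6 − 7.0 + 0.9 + 2.0 − 3.5 + 4.4)/9 = -0.1333
Σ_{t=1}^{7}(z_t−z̄)(z_{t+2}−z̄) = -0.8722
γ_2 = -0.8722 / 9 = -0.097

-0.097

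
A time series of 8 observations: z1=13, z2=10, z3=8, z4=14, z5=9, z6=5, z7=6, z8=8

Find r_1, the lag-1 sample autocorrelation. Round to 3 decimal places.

Mean z̄ = (13 + 10 + 8 + 14 + 9 + 5 + 6 + 8)/8 = 9.1250
Σ(z_t−z̄)(z_{t+1}−z̄) = (3.3906) + (-0.9844) + (-5.4844) + (-0.6094) + (0.5156) + (12.8906) + (3.5156) = 13.2344
Denominator Σ(z_t−z̄)² = 68.8750
r_1 = 13.2344 / 68.8750 = 0.192

0.192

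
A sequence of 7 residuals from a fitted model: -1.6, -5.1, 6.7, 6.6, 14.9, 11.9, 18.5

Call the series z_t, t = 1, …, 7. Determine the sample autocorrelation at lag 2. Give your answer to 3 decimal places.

Mean z̄ = (-1.6 − 5.1 + 6.7 + 6.6 + 14.9 + 11.9 + 18.5)/7 = 7.4143
Deviations from mean: -9.0143, -12.5143, -0.7143, -0.8143, 7.4857, 4.4857, 11.0857
Σ(z_t−z̄)(z_{t+2}−z̄) = (6.4388) + (10.1902) + (-5.3469) + (-3.6527) + (82.9845) = 90.6139
Denominator Σ(z_t−z̄)² = 438.0886
r_2 = 90.6139 / 438.0886 = 0.207

0.207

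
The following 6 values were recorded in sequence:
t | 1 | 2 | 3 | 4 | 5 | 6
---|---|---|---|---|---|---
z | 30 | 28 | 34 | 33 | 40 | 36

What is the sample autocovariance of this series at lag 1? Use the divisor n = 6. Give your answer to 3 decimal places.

Mean z̄ = (30 + 28 + 34 + 33 + 40 + 36)/6 = 33.5000
Deviations: -3.5000, -5.5000, 0.5000, -0.5000, 6.5000, 2.5000
Σ_{t=1}^{5}(z_t−z̄)(z_{t+1}−z̄) = 29.2500
γ_1 = 29.2500 / 6 = 4.875

4.875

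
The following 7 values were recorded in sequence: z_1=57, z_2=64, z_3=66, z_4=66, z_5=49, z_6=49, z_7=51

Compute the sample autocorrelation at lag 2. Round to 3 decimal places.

Mean z̄ = (57 + 64 + 66 + 66 + 49 + 49 + 51)/7 = 57.4286
Deviations from mean: -0.4286, 6.5714, 8.5714, 8.5714, -8.4286, -8.4286, -6.4286
Σ(z_t−z̄)(z_{t+2}−z̄) = (-3.6735) + (56.3265) + (-72.2449) + (-72.2449) + (54.1837) = -37.6531
Denominator Σ(z_t−z̄)² = 373.7143
r_2 = -37.6531 / 373.7143 = -0.101

-0.101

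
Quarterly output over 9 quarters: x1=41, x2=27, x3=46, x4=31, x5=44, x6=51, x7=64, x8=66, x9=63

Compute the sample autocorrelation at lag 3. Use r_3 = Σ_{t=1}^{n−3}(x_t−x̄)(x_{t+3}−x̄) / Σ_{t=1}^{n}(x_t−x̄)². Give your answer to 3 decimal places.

Mean x̄ = (41 + 27 + 46 + 31 + 44 + 51 + 64 + 66 + 63)/9 = 48.1111
Σ(x_t−x̄)(x_{t+3}−x̄) = (121.6790) + (86.7901) + (-6.0988) + (-271.8765) + (-73.5432) + (43.0123) = -100.0370
Denominator Σ(x_t−x̄)² = 1612.8889
r_3 = -100.0370 / 1612.8889 = -0.062

-0.062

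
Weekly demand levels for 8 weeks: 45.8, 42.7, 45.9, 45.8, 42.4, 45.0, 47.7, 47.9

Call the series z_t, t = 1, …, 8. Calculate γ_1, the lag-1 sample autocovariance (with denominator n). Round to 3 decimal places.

Mean z̄ = (45.8 + 42.7 + 45.9 + 45.8 + 42.4 + 45.0 + 47.7 + 47.9)/8 = 45.4000
Deviations: 0.4000, -2.7000, 0.5000, 0.4000, -3.0000, -0.4000, 2.3000, 2.5000
Σ_{t=1}^{7}(z_t−z̄)(z_{t+1}−z̄) = 2.6000
γ_1 = 2.6000 / 8 = 0.325

0.325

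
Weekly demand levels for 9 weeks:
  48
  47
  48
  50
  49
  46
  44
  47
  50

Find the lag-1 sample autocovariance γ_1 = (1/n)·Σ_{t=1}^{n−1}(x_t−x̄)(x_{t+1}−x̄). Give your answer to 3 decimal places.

0.914

Mean x̄ = (48 + 47 + 48 + 50 + 49 + 46 + 44 + 47 + 50)/9 = 47.6667
Σ_{t=1}^{8}(x_t−x̄)(x_{t+1}−x̄) = 8.2222
γ_1 = 8.2222 / 9 = 0.914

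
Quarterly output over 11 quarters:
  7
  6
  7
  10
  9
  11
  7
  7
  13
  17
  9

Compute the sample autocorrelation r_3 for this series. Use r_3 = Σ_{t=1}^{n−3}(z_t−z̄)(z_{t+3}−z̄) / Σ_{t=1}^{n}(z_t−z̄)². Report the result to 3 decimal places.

Mean z̄ = (7 + 6 + 7 + 10 + 9 + 11 + 7 + 7 + 13 + 17 + 9)/11 = 9.3636
Numerator Σ_{t=1}^{8}(z_t−z̄)(z_{t+3}−z̄) = -16.0331
Denominator Σ(z_t−z̄)² = 108.5455
r_3 = -16.0331 / 108.5455 = -0.148

-0.148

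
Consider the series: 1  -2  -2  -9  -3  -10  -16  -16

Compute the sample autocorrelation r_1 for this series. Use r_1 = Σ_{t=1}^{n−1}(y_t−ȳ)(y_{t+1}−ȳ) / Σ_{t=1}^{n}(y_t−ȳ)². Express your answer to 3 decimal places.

Mean ȳ = (1 − 2 − 2 − 9 − 3 − 10 − 16 − 16)/8 = -7.1250
Deviations from mean: 8.1250, 5.1250, 5.1250, -1.8750, 4.1250, -2.8750, -8.8750, -8.8750
Σ(y_t−ȳ)(y_{t+1}−ȳ) = (41.6406) + (26.2656) + (-9.6094) + (-7.7344) + (-11.8594) + (25.5156) + (78.7656) = 142.9844
Denominator Σ(y_t−ȳ)² = 304.8750
r_1 = 142.9844 / 304.8750 = 0.469

0.469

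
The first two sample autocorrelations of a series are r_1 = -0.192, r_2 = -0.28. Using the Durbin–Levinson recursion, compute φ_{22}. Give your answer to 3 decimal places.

-0.329

φ_{22} = (r_2 − r_1²) / (1 − r_1²)
r_1² = (-0.192)² = 0.036864
Numerator = -0.28 − 0.0369 = -0.3169; denominator = 1 − 0.0369 = 0.9631
φ_{22} = -0.3169 / 0.9631 = -0.329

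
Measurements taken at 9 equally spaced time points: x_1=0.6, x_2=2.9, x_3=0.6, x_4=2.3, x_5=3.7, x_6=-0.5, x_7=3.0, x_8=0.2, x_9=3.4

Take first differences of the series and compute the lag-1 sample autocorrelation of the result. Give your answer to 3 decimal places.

First differences Δx: 2.3, -2.3, 1.7, 1.4, -4.2, 3.5, -2.8, 3.2
Mean of differences = 0.3500
Numerator Σ(Δx_t−Δx̄)(Δx_{t+1}−Δx̄) = -45.3375
Denominator Σ(Δx_t−Δx̄)² = 62.4200
r_1(Δx) = -45.3375 / 62.4200 = -0.726

-0.726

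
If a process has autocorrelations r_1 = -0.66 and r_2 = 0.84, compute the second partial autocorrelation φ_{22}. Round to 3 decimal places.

φ_{22} = (r_2 − r_1²) / (1 − r_1²)
r_1² = (-0.66)² = 0.4356
Numerator = 0.84 − 0.4356 = 0.4044; denominator = 1 − 0.4356 = 0.5644
φ_{22} = 0.4044 / 0.5644 = 0.717

0.717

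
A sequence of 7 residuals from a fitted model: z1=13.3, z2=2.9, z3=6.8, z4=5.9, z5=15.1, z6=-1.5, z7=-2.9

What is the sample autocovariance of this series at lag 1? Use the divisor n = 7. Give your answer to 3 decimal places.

-3.999

Mean z̄ = (13.3 + 2.9 + 6.8 + 5.9 + 15.1 − 1.5 − 2.9)/7 = 5.6571
Σ_{t=1}^{6}(z_t−z̄)(z_{t+1}−z̄) = -27.9918
γ_1 = -27.9918 / 7 = -3.999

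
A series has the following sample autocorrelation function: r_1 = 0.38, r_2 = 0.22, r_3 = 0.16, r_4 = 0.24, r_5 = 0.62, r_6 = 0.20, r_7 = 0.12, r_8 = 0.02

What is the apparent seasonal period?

The largest autocorrelation is r_5 = 0.62; the remaining lags stay at or below 0.38. The elevated value at lag 1 (0.38), dropping to 0.22 at lag 2, reflects decaying short-term dependence rather than seasonality.
The dominant spike at lag 5 indicates a seasonal period of 5.

5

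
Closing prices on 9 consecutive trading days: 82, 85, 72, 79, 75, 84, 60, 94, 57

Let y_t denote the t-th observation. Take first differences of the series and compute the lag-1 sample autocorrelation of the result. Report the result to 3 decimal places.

-0.737

First differences Δy: 3, -13, 7, -4, 9, -24, 34, -37
Mean of differences = -3.1250
Numerator Σ(Δy_t−Δȳ)(Δy_{t+1}−Δȳ) = -2465.6406
Denominator Σ(Δy_t−Δȳ)² = 3346.8750
r_1(Δy) = -2465.6406 / 3346.8750 = -0.737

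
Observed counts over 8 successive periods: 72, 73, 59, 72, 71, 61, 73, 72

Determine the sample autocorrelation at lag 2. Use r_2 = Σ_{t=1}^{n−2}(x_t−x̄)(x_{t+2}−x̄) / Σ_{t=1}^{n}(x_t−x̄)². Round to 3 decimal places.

Mean x̄ = (72 + 73 + 59 + 72 + 71 + 61 + 73 + 72)/8 = 69.1250
Deviations from mean: 2.8750, 3.8750, -10.1250, 2.8750, 1.8750, -8.1250, 3.8750, 2.8750
Numerator Σ_{t=1}^{6}(x_t−x̄)(x_{t+2}−x̄) = -76.4063
Denominator Σ(x_t−x̄)² = 226.8750
r_2 = -76.4063 / 226.8750 = -0.337

-0.337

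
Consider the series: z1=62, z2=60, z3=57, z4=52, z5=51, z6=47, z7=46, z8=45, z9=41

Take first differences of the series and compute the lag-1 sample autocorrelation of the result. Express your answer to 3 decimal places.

First differences Δz: -2, -3, -5, -1, -4, -1, -1, -4
Mean of differences = -2.6250
Numerator Σ(Δz_t−Δz̄)(Δz_{t+1}−Δz̄) = -7.2656
Denominator Σ(Δz_t−Δz̄)² = 17.8750
r_1(Δz) = -7.2656 / 17.8750 = -0.406

-0.406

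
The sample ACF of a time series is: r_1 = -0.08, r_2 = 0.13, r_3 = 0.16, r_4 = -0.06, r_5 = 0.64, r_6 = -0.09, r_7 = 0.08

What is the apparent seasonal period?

The largest autocorrelation is r_5 = 0.64; the remaining lags stay at or below 0.16.
The dominant spike at lag 5 indicates a seasonal period of 5.

5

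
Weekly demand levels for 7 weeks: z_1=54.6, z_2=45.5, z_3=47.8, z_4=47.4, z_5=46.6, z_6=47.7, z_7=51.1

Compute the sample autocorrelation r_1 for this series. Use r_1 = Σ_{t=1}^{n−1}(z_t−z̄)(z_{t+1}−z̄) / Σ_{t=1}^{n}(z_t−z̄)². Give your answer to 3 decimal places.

-0.215

Mean z̄ = (54.6 + 45.5 + 47.8 + 47.4 + 46.6 + 47.7 + 51.1)/7 = 48.6714
Deviations from mean: 5.9286, -3.1714, -0.8714, -1.2714, -2.0714, -0.9714, 2.4286
Σ(z_t−z̄)(z_{t+1}−z̄) = (-18.8020) + (2.7637) + (1.1080) + (2.6337) + (2.0122) + (-2.3592) = -12.6437
Denominator Σ(z_t−z̄)² = 58.7143
r_1 = -12.6437 / 58.7143 = -0.215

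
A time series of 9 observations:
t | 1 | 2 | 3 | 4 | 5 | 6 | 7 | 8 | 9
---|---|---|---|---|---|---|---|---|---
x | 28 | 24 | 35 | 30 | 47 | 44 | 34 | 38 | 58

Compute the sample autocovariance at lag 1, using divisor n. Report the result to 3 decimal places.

Mean x̄ = (28 + 24 + 35 + 30 + 47 + 44 + 34 + 38 + 58)/9 = 37.5556
Σ_{t=1}^{8}(x_t−x̄)(x_{t+1}−x̄) = 157.5802
γ_1 = 157.5802 / 9 = 17.509

17.509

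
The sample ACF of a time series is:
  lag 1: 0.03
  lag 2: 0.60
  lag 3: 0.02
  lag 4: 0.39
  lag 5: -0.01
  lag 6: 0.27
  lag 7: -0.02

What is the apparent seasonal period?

The largest autocorrelation is r_2 = 0.60, with weaker echoes at lags 4 (0.39) and 6 (0.27); the remaining lags stay at or below 0.03.
The dominant spike at lag 2 indicates a seasonal period of 2.

2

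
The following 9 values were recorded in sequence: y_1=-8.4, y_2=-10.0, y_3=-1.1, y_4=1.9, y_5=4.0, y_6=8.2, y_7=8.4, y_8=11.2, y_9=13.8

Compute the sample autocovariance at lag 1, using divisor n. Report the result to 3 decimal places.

41.204

Mean ȳ = (-8.4 − 10.0 − 1.1 + 1.9 + 4.0 + 8.2 + 8.4 + 11.2 + 13.8)/9 = 3.1111
Σ_{t=1}^{8}(y_t−ȳ)(y_{t+1}−ȳ) = 370.8399
γ_1 = 370.8399 / 9 = 41.204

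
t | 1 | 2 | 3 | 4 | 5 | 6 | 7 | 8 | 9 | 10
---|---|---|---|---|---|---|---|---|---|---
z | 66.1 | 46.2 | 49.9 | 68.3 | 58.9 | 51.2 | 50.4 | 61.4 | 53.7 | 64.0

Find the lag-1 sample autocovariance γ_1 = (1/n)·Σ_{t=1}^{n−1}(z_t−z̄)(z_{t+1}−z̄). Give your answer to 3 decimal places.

Mean z̄ = (66.1 + 46.2 + 49.9 + 68.3 + 58.9 + 51.2 + 50.4 + 61.4 + 53.7 + 64.0)/10 = 57.0100
Σ_{t=1}^{9}(z_t−z̄)(z_{t+1}−z̄) = -119.6001
γ_1 = -119.6001 / 10 = -11.960

-11.960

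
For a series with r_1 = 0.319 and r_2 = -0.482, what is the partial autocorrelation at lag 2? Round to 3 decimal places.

-0.650

φ_{22} = (r_2 − r_1²) / (1 − r_1²)
r_1² = (0.319)² = 0.101761
Numerator = -0.482 − 0.1018 = -0.5838; denominator = 1 − 0.1018 = 0.8982
φ_{22} = -0.5838 / 0.8982 = -0.650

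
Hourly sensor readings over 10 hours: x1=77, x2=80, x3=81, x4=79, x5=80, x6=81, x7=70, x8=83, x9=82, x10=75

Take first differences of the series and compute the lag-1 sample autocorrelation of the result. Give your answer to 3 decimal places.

-0.449

First differences Δx: 3, 1, -2, 1, 1, -11, 13, -1, -7
Mean of differences = -0.2222
Numerator Σ(Δx_t−Δx̄)(Δx_{t+1}−Δx̄) = -159.6049
Denominator Σ(Δx_t−Δx̄)² = 355.5556
r_1(Δx) = -159.6049 / 355.5556 = -0.449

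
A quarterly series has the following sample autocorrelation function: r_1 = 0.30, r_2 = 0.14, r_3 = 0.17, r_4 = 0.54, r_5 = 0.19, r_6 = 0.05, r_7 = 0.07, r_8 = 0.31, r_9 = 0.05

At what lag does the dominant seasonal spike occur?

The largest autocorrelation is r_4 = 0.54, with a weaker echo at lag 8 (0.31); the remaining lags stay at or below 0.30. The elevated value at lag 1 (0.30), dropping to 0.14 at lag 2, reflects decaying short-term dependence rather than seasonality.
The dominant spike at lag 4 indicates a seasonal period of 4.

4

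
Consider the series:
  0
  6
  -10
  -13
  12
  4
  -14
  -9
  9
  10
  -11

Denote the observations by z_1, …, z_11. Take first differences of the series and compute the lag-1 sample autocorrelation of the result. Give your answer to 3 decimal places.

First differences Δz: 6, -16, -3, 25, -8, -18, 5, 18, 1, -21
Mean of differences = -1.1000
Numerator Σ(Δz_t−Δz̄)(Δz_{t+1}−Δz̄) = -178.8100
Denominator Σ(Δz_t−Δz̄)² = 2092.9000
r_1(Δz) = -178.8100 / 2092.9000 = -0.085

-0.085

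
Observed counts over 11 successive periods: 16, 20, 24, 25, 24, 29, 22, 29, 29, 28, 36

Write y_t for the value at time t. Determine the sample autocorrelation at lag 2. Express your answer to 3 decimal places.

Mean ȳ = (16 + 20 + 24 + 25 + 24 + 29 + 22 + 29 + 29 + 28 + 36)/11 = 25.6364
Numerator Σ_{t=1}^{9}(y_t−ȳ)(y_{t+2}−ȳ) = 67.7355
Denominator Σ(y_t−ȳ)² = 290.5455
r_2 = 67.7355 / 290.5455 = 0.233

0.233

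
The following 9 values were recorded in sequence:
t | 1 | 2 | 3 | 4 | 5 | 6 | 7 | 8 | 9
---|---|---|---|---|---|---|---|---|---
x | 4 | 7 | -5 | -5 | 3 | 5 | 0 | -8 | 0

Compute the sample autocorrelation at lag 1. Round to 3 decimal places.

Mean x̄ = (4 + 7 − 5 − 5 + 3 + 5 + 0 − 8 + 0)/9 = 0.1111
Numerator Σ_{t=1}^{8}(x_t−x̄)(x_{t+1}−x̄) = 18.3210
Denominator Σ(x_t−x̄)² = 212.8889
r_1 = 18.3210 / 212.8889 = 0.086

0.086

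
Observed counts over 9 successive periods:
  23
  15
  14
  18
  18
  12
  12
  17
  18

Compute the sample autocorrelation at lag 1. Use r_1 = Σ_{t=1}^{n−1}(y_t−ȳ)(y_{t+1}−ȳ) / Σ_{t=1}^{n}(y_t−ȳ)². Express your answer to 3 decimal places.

0.029

Mean ȳ = (23 + 15 + 14 + 18 + 18 + 12 + 12 + 17 + 18)/9 = 16.3333
Numerator Σ_{t=1}^{8}(y_t−ȳ)(y_{t+1}−ȳ) = 2.8889
Denominator Σ(y_t−ȳ)² = 98.0000
r_1 = 2.8889 / 98.0000 = 0.029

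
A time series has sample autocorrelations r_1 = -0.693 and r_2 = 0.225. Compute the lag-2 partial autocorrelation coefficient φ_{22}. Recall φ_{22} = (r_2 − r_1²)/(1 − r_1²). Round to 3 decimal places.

-0.491

φ_{22} = (r_2 − r_1²) / (1 − r_1²)
r_1² = (-0.693)² = 0.480249
Numerator = 0.225 − 0.4802 = -0.2552; denominator = 1 − 0.4802 = 0.5198
φ_{22} = -0.2552 / 0.5198 = -0.491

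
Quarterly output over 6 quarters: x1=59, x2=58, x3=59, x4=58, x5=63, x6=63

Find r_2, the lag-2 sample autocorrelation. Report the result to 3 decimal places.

Mean x̄ = (59 + 58 + 59 + 58 + 63 + 63)/6 = 60.0000
Σ(x_t−x̄)(x_{t+2}−x̄) = (1.0000) + (4.0000) + (-3.0000) + (-6.0000) = -4.0000
Denominator Σ(x_t−x̄)² = 28.0000
r_2 = -4.0000 / 28.0000 = -0.143

-0.143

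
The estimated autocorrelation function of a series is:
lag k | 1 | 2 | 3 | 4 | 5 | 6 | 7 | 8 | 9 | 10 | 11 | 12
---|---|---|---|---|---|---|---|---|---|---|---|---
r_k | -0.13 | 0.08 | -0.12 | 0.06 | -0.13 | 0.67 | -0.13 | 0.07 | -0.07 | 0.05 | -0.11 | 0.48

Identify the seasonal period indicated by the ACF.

The largest autocorrelation is r_6 = 0.67, with a weaker echo at lag 12 (0.48); the remaining lags stay at or below 0.08.
The dominant spike at lag 6 indicates a seasonal period of 6.

6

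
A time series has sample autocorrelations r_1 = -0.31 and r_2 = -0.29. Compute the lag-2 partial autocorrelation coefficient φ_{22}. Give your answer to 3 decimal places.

φ_{22} = (r_2 − r_1²) / (1 − r_1²)
r_1² = (-0.31)² = 0.0961
Numerator = -0.29 − 0.0961 = -0.3861; denominator = 1 − 0.0961 = 0.9039
φ_{22} = -0.3861 / 0.9039 = -0.427

-0.427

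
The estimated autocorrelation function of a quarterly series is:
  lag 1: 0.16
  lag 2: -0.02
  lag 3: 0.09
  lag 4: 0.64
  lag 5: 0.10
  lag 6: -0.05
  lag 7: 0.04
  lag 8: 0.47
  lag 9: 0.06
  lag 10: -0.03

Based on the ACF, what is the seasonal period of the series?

The largest autocorrelation is r_4 = 0.64, with a weaker echo at lag 8 (0.47); the remaining lags stay at or below 0.16.
The dominant spike at lag 4 indicates a seasonal period of 4.

4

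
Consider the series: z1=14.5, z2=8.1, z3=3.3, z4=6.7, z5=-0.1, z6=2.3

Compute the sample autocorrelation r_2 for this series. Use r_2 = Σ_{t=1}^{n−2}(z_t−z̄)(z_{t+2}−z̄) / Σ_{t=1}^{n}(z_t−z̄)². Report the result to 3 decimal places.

-0.060

Mean z̄ = (14.5 + 8.1 + 3.3 + 6.7 − 0.1 + 2.3)/6 = 5.8000
Deviations from mean: 8.7000, 2.3000, -2.5000, 0.9000, -5.9000, -3.5000
Numerator Σ_{t=1}^{4}(z_t−z̄)(z_{t+2}−z̄) = -8.0800
Denominator Σ(z_t−z̄)² = 135.1000
r_2 = -8.0800 / 135.1000 = -0.060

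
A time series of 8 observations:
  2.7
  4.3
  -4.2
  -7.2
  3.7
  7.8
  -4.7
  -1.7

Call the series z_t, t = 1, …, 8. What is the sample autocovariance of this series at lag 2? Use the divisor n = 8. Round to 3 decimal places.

Mean z̄ = (2.7 + 4.3 − 4.2 − 7.2 + 3.7 + 7.8 − 4.7 − 1.7)/8 = 0.0875
Σ_{t=1}^{6}(z_t−z̄)(z_{t+2}−z̄) = -144.6741
γ_2 = -144.6741 / 8 = -18.084

-18.084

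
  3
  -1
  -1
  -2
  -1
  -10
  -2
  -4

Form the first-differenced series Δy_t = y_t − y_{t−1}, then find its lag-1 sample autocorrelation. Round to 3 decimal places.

-0.625

First differences Δy: -4, 0, -1, 1, -9, 8, -2
Mean of differences = -1.0000
Numerator Σ(Δy_t−Δȳ)(Δy_{t+1}−Δȳ) = -100.0000
Denominator Σ(Δy_t−Δȳ)² = 160.0000
r_1(Δy) = -100.0000 / 160.0000 = -0.625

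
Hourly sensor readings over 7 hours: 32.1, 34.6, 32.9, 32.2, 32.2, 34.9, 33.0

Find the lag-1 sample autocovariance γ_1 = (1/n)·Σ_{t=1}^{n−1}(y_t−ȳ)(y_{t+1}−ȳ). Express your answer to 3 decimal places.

-0.378

Mean ȳ = (32.1 + 34.6 + 32.9 + 32.2 + 32.2 + 34.9 + 33.0)/7 = 33.1286
Deviations: -1.0286, 1.4714, -0.2286, -0.9286, -0.9286, 1.7714, -0.1286
Σ_{t=1}^{6}(y_t−ȳ)(y_{t+1}−ȳ) = -2.6480
γ_1 = -2.6480 / 7 = -0.378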